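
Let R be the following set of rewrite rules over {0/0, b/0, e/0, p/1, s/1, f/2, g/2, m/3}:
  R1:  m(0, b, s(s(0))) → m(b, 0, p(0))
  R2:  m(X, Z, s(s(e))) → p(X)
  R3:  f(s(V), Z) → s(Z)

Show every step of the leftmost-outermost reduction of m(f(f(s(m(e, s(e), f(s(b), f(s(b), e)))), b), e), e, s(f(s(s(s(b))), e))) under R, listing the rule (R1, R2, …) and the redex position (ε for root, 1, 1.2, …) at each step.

p(s(e))

1. m(f(f(s(m(e, s(e), f(s(b), f(s(b), e)))), b), e), e, s(f(s(s(s(b))), e)))  →  m(f(s(b), e), e, s(f(s(s(s(b))), e)))   [R3 at 1.1]
2. m(f(s(b), e), e, s(f(s(s(s(b))), e)))  →  m(s(e), e, s(f(s(s(s(b))), e)))   [R3 at 1]
3. m(s(e), e, s(f(s(s(s(b))), e)))  →  m(s(e), e, s(s(e)))   [R3 at 3.1]
4. m(s(e), e, s(s(e)))  →  p(s(e))   [R2 at ε]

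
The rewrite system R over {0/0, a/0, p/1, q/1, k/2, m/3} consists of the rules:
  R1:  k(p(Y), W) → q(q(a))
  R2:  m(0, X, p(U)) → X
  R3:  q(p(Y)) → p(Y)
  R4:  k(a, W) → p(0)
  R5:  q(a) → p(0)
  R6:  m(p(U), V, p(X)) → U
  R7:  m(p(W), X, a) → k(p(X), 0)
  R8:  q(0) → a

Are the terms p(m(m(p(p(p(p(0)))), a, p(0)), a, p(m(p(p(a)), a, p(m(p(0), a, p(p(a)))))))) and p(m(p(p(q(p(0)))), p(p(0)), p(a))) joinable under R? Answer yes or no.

Reduce t₁ = p(m(m(p(p(p(p(0)))), a, p(0)), a, p(m(p(p(a)), a, p(m(p(0), a, p(p(a)))))))):
1. p(m(m(p(p(p(p(0)))), a, p(0)), a, p(m(p(p(a)), a, p(m(p(0), a, p(p(a))))))))  →  p(m(p(p(p(0))), a, p(m(p(p(a)), a, p(m(p(0), a, p(p(a))))))))   [R6 at 1.1]
2. p(m(p(p(p(0))), a, p(m(p(p(a)), a, p(m(p(0), a, p(p(a))))))))  →  p(p(p(0)))   [R6 at 1]

Reduce t₂ = p(m(p(p(q(p(0)))), p(p(0)), p(a))):
1. p(m(p(p(q(p(0)))), p(p(0)), p(a)))  →  p(p(q(p(0))))   [R6 at 1]
2. p(p(q(p(0))))  →  p(p(p(0)))   [R3 at 1.1]

yes — NF(t₁) = p(p(p(0))), NF(t₂) = p(p(p(0)))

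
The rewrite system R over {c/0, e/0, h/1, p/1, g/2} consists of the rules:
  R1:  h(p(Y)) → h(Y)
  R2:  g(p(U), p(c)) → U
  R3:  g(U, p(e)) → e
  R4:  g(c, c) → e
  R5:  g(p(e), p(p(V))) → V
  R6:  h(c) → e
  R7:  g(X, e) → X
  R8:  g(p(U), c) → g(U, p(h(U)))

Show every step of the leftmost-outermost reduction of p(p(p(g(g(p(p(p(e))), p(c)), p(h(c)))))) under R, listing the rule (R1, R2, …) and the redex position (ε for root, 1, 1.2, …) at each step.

p(p(p(e)))

1. p(p(p(g(g(p(p(p(e))), p(c)), p(h(c))))))  →  p(p(p(g(p(p(e)), p(h(c))))))   [R2 at 1.1.1.1]
2. p(p(p(g(p(p(e)), p(h(c))))))  →  p(p(p(g(p(p(e)), p(e)))))   [R6 at 1.1.1.2.1]
3. p(p(p(g(p(p(e)), p(e)))))  →  p(p(p(e)))   [R3 at 1.1.1]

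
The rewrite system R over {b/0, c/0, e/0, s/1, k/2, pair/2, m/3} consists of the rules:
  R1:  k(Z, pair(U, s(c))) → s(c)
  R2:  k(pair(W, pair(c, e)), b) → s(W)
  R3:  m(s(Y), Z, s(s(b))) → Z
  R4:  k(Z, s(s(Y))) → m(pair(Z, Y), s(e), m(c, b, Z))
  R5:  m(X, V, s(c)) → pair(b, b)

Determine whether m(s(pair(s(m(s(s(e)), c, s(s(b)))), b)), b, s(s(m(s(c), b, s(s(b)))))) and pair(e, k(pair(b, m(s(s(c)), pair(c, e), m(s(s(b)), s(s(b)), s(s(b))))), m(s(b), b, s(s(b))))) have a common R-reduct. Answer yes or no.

no — NF(t₁) = b, NF(t₂) = pair(e, s(b))

Reduce t₁ = m(s(pair(s(m(s(s(e)), c, s(s(b)))), b)), b, s(s(m(s(c), b, s(s(b)))))):
1. m(s(pair(s(m(s(s(e)), c, s(s(b)))), b)), b, s(s(m(s(c), b, s(s(b))))))  →  m(s(pair(s(c), b)), b, s(s(m(s(c), b, s(s(b))))))   [R3 at 1.1.1.1]
2. m(s(pair(s(c), b)), b, s(s(m(s(c), b, s(s(b))))))  →  m(s(pair(s(c), b)), b, s(s(b)))   [R3 at 3.1.1]
3. m(s(pair(s(c), b)), b, s(s(b)))  →  b   [R3 at ε]

Reduce t₂ = pair(e, k(pair(b, m(s(s(c)), pair(c, e), m(s(s(b)), s(s(b)), s(s(b))))), m(s(b), b, s(s(b))))):
1. pair(e, k(pair(b, m(s(s(c)), pair(c, e), m(s(s(b)), s(s(b)), s(s(b))))), m(s(b), b, s(s(b)))))  →  pair(e, k(pair(b, m(s(s(c)), pair(c, e), s(s(b)))), m(s(b), b, s(s(b)))))   [R3 at 2.1.2.3]
2. pair(e, k(pair(b, m(s(s(c)), pair(c, e), s(s(b)))), m(s(b), b, s(s(b)))))  →  pair(e, k(pair(b, pair(c, e)), m(s(b), b, s(s(b)))))   [R3 at 2.1.2]
3. pair(e, k(pair(b, pair(c, e)), m(s(b), b, s(s(b)))))  →  pair(e, k(pair(b, pair(c, e)), b))   [R3 at 2.2]
4. pair(e, k(pair(b, pair(c, e)), b))  →  pair(e, s(b))   [R2 at 2]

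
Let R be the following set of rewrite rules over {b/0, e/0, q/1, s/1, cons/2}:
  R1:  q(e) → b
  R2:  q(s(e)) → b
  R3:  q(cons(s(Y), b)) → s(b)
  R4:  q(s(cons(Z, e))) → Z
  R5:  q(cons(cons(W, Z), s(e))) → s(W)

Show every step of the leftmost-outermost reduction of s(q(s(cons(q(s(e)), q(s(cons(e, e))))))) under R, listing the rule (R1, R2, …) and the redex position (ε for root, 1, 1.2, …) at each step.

s(b)

1. s(q(s(cons(q(s(e)), q(s(cons(e, e)))))))  →  s(q(s(cons(b, q(s(cons(e, e)))))))   [R2 at 1.1.1.1]
2. s(q(s(cons(b, q(s(cons(e, e)))))))  →  s(q(s(cons(b, e))))   [R4 at 1.1.1.2]
3. s(q(s(cons(b, e))))  →  s(b)   [R4 at 1]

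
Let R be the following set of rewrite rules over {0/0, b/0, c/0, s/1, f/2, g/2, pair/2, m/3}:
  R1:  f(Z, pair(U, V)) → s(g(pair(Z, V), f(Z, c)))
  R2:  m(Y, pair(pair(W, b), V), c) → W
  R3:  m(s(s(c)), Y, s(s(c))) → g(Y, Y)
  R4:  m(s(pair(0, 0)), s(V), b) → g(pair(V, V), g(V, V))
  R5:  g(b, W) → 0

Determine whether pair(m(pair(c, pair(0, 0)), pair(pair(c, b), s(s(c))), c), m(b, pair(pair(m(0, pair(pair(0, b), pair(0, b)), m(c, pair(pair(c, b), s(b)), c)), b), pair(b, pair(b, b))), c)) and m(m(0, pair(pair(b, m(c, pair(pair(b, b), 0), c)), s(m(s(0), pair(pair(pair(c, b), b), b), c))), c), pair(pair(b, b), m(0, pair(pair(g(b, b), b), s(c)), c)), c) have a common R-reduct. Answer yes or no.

Reduce t₁ = pair(m(pair(c, pair(0, 0)), pair(pair(c, b), s(s(c))), c), m(b, pair(pair(m(0, pair(pair(0, b), pair(0, b)), m(c, pair(pair(c, b), s(b)), c)), b), pair(b, pair(b, b))), c)):
1. pair(m(pair(c, pair(0, 0)), pair(pair(c, b), s(s(c))), c), m(b, pair(pair(m(0, pair(pair(0, b), pair(0, b)), m(c, pair(pair(c, b), s(b)), c)), b), pair(b, pair(b, b))), c))  →  pair(c, m(b, pair(pair(m(0, pair(pair(0, b), pair(0, b)), m(c, pair(pair(c, b), s(b)), c)), b), pair(b, pair(b, b))), c))   [R2 at 1]
2. pair(c, m(b, pair(pair(m(0, pair(pair(0, b), pair(0, b)), m(c, pair(pair(c, b), s(b)), c)), b), pair(b, pair(b, b))), c))  →  pair(c, m(0, pair(pair(0, b), pair(0, b)), m(c, pair(pair(c, b), s(b)), c)))   [R2 at 2]
3. pair(c, m(0, pair(pair(0, b), pair(0, b)), m(c, pair(pair(c, b), s(b)), c)))  →  pair(c, m(0, pair(pair(0, b), pair(0, b)), c))   [R2 at 2.3]
4. pair(c, m(0, pair(pair(0, b), pair(0, b)), c))  →  pair(c, 0)   [R2 at 2]

Reduce t₂ = m(m(0, pair(pair(b, m(c, pair(pair(b, b), 0), c)), s(m(s(0), pair(pair(pair(c, b), b), b), c))), c), pair(pair(b, b), m(0, pair(pair(g(b, b), b), s(c)), c)), c):
1. m(m(0, pair(pair(b, m(c, pair(pair(b, b), 0), c)), s(m(s(0), pair(pair(pair(c, b), b), b), c))), c), pair(pair(b, b), m(0, pair(pair(g(b, b), b), s(c)), c)), c)  →  b   [R2 at ε]

no — NF(t₁) = pair(c, 0), NF(t₂) = b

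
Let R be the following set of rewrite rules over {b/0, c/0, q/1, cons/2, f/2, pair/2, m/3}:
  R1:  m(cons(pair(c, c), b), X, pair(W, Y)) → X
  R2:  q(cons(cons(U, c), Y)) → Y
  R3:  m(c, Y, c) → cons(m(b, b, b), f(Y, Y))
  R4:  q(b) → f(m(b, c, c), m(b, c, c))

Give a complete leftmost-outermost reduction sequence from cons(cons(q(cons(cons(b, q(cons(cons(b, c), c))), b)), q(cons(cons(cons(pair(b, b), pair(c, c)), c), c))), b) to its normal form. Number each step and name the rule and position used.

cons(cons(b, c), b)

1. cons(cons(q(cons(cons(b, q(cons(cons(b, c), c))), b)), q(cons(cons(cons(pair(b, b), pair(c, c)), c), c))), b)  →  cons(cons(q(cons(cons(b, c), b)), q(cons(cons(cons(pair(b, b), pair(c, c)), c), c))), b)   [R2 at 1.1.1.1.2]
2. cons(cons(q(cons(cons(b, c), b)), q(cons(cons(cons(pair(b, b), pair(c, c)), c), c))), b)  →  cons(cons(b, q(cons(cons(cons(pair(b, b), pair(c, c)), c), c))), b)   [R2 at 1.1]
3. cons(cons(b, q(cons(cons(cons(pair(b, b), pair(c, c)), c), c))), b)  →  cons(cons(b, c), b)   [R2 at 1.2]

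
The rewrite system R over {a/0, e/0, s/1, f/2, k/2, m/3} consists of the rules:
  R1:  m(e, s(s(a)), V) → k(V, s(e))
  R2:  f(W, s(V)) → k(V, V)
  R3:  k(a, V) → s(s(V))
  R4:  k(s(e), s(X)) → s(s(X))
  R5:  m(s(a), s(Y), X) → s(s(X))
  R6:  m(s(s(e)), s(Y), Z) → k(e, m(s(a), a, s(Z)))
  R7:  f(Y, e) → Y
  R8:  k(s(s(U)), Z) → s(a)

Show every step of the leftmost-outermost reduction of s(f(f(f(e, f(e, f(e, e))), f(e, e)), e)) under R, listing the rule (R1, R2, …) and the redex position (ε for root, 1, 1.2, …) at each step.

s(e)

1. s(f(f(f(e, f(e, f(e, e))), f(e, e)), e))  →  s(f(f(e, f(e, f(e, e))), f(e, e)))   [R7 at 1]
2. s(f(f(e, f(e, f(e, e))), f(e, e)))  →  s(f(f(e, f(e, e)), f(e, e)))   [R7 at 1.1.2.2]
3. s(f(f(e, f(e, e)), f(e, e)))  →  s(f(f(e, e), f(e, e)))   [R7 at 1.1.2]
4. s(f(f(e, e), f(e, e)))  →  s(f(e, f(e, e)))   [R7 at 1.1]
5. s(f(e, f(e, e)))  →  s(f(e, e))   [R7 at 1.2]
6. s(f(e, e))  →  s(e)   [R7 at 1]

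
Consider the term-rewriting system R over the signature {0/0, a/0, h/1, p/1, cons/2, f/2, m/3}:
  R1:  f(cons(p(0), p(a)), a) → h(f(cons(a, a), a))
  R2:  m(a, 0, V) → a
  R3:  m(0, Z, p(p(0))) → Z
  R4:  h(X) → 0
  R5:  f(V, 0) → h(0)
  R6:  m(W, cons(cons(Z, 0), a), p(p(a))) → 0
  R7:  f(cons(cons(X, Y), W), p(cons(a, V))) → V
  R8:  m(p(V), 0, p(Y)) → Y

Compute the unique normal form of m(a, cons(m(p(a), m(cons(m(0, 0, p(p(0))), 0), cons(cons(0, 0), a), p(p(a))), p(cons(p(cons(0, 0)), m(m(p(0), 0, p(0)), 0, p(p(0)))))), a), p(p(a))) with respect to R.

0

1. m(a, cons(m(p(a), m(cons(m(0, 0, p(p(0))), 0), cons(cons(0, 0), a), p(p(a))), p(cons(p(cons(0, 0)), m(m(p(0), 0, p(0)), 0, p(p(0)))))), a), p(p(a)))  →  m(a, cons(m(p(a), 0, p(cons(p(cons(0, 0)), m(m(p(0), 0, p(0)), 0, p(p(0)))))), a), p(p(a)))   [R6 at 2.1.2]
2. m(a, cons(m(p(a), 0, p(cons(p(cons(0, 0)), m(m(p(0), 0, p(0)), 0, p(p(0)))))), a), p(p(a)))  →  m(a, cons(cons(p(cons(0, 0)), m(m(p(0), 0, p(0)), 0, p(p(0)))), a), p(p(a)))   [R8 at 2.1]
3. m(a, cons(cons(p(cons(0, 0)), m(m(p(0), 0, p(0)), 0, p(p(0)))), a), p(p(a)))  →  m(a, cons(cons(p(cons(0, 0)), m(0, 0, p(p(0)))), a), p(p(a)))   [R8 at 2.1.2.1]
4. m(a, cons(cons(p(cons(0, 0)), m(0, 0, p(p(0)))), a), p(p(a)))  →  m(a, cons(cons(p(cons(0, 0)), 0), a), p(p(a)))   [R3 at 2.1.2]
5. m(a, cons(cons(p(cons(0, 0)), 0), a), p(p(a)))  →  0   [R6 at ε]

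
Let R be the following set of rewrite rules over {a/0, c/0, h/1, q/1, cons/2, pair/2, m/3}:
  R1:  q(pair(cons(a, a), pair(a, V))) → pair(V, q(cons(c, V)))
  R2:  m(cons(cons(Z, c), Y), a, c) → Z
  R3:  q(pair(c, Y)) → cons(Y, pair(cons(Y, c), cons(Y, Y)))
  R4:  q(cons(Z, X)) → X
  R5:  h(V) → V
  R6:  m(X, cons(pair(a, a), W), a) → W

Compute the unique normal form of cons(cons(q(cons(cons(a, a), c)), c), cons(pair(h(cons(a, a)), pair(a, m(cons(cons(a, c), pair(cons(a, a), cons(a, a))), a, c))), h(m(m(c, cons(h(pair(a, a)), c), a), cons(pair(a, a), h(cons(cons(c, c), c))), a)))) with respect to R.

1. cons(cons(q(cons(cons(a, a), c)), c), cons(pair(h(cons(a, a)), pair(a, m(cons(cons(a, c), pair(cons(a, a), cons(a, a))), a, c))), h(m(m(c, cons(h(pair(a, a)), c), a), cons(pair(a, a), h(cons(cons(c, c), c))), a))))  →  cons(cons(c, c), cons(pair(h(cons(a, a)), pair(a, m(cons(cons(a, c), pair(cons(a, a), cons(a, a))), a, c))), h(m(m(c, cons(h(pair(a, a)), c), a), cons(pair(a, a), h(cons(cons(c, c), c))), a))))   [R4 at 1.1]
2. cons(cons(c, c), cons(pair(h(cons(a, a)), pair(a, m(cons(cons(a, c), pair(cons(a, a), cons(a, a))), a, c))), h(m(m(c, cons(h(pair(a, a)), c), a), cons(pair(a, a), h(cons(cons(c, c), c))), a))))  →  cons(cons(c, c), cons(pair(cons(a, a), pair(a, m(cons(cons(a, c), pair(cons(a, a), cons(a, a))), a, c))), h(m(m(c, cons(h(pair(a, a)), c), a), cons(pair(a, a), h(cons(cons(c, c), c))), a))))   [R5 at 2.1.1]
3. cons(cons(c, c), cons(pair(cons(a, a), pair(a, m(cons(cons(a, c), pair(cons(a, a), cons(a, a))), a, c))), h(m(m(c, cons(h(pair(a, a)), c), a), cons(pair(a, a), h(cons(cons(c, c), c))), a))))  →  cons(cons(c, c), cons(pair(cons(a, a), pair(a, a)), h(m(m(c, cons(h(pair(a, a)), c), a), cons(pair(a, a), h(cons(cons(c, c), c))), a))))   [R2 at 2.1.2.2]
4. cons(cons(c, c), cons(pair(cons(a, a), pair(a, a)), h(m(m(c, cons(h(pair(a, a)), c), a), cons(pair(a, a), h(cons(cons(c, c), c))), a))))  →  cons(cons(c, c), cons(pair(cons(a, a), pair(a, a)), m(m(c, cons(h(pair(a, a)), c), a), cons(pair(a, a), h(cons(cons(c, c), c))), a)))   [R5 at 2.2]
5. cons(cons(c, c), cons(pair(cons(a, a), pair(a, a)), m(m(c, cons(h(pair(a, a)), c), a), cons(pair(a, a), h(cons(cons(c, c), c))), a)))  →  cons(cons(c, c), cons(pair(cons(a, a), pair(a, a)), h(cons(cons(c, c), c))))   [R6 at 2.2]
6. cons(cons(c, c), cons(pair(cons(a, a), pair(a, a)), h(cons(cons(c, c), c))))  →  cons(cons(c, c), cons(pair(cons(a, a), pair(a, a)), cons(cons(c, c), c)))   [R5 at 2.2]

cons(cons(c, c), cons(pair(cons(a, a), pair(a, a)), cons(cons(c, c), c)))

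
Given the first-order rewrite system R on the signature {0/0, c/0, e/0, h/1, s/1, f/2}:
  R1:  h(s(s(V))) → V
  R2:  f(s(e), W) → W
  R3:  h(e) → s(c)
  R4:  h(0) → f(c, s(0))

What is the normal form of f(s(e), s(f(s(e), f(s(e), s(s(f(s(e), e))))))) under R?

1. f(s(e), s(f(s(e), f(s(e), s(s(f(s(e), e)))))))  →  s(f(s(e), f(s(e), s(s(f(s(e), e))))))   [R2 at ε]
2. s(f(s(e), f(s(e), s(s(f(s(e), e))))))  →  s(f(s(e), s(s(f(s(e), e)))))   [R2 at 1]
3. s(f(s(e), s(s(f(s(e), e)))))  →  s(s(s(f(s(e), e))))   [R2 at 1]
4. s(s(s(f(s(e), e))))  →  s(s(s(e)))   [R2 at 1.1.1]

s(s(s(e)))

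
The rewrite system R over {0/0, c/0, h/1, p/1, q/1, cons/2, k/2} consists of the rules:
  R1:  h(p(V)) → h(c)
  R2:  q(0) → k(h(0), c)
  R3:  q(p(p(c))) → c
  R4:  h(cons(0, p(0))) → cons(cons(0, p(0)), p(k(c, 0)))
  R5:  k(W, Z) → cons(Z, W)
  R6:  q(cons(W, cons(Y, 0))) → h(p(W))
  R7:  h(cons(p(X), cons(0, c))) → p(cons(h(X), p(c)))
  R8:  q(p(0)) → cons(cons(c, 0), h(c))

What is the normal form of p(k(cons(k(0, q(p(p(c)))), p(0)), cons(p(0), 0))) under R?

1. p(k(cons(k(0, q(p(p(c)))), p(0)), cons(p(0), 0)))  →  p(cons(cons(p(0), 0), cons(k(0, q(p(p(c)))), p(0))))   [R5 at 1]
2. p(cons(cons(p(0), 0), cons(k(0, q(p(p(c)))), p(0))))  →  p(cons(cons(p(0), 0), cons(cons(q(p(p(c))), 0), p(0))))   [R5 at 1.2.1]
3. p(cons(cons(p(0), 0), cons(cons(q(p(p(c))), 0), p(0))))  →  p(cons(cons(p(0), 0), cons(cons(c, 0), p(0))))   [R3 at 1.2.1.1]

p(cons(cons(p(0), 0), cons(cons(c, 0), p(0))))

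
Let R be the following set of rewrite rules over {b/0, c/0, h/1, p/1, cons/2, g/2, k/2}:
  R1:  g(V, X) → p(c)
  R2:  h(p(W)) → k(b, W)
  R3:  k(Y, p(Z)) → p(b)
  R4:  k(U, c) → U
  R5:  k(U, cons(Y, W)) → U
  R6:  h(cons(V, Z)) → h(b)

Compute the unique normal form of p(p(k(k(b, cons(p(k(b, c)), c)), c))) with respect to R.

1. p(p(k(k(b, cons(p(k(b, c)), c)), c)))  →  p(p(k(b, cons(p(k(b, c)), c))))   [R4 at 1.1]
2. p(p(k(b, cons(p(k(b, c)), c))))  →  p(p(b))   [R5 at 1.1]

p(p(b))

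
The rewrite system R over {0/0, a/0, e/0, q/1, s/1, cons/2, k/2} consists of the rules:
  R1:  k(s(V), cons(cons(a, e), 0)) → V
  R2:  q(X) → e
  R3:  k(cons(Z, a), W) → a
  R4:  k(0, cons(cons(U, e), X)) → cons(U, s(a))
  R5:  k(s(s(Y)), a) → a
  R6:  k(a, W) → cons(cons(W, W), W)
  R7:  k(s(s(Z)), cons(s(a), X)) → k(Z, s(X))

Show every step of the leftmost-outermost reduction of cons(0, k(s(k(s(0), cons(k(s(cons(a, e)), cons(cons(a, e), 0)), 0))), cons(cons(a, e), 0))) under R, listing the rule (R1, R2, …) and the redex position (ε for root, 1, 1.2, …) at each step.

cons(0, 0)

1. cons(0, k(s(k(s(0), cons(k(s(cons(a, e)), cons(cons(a, e), 0)), 0))), cons(cons(a, e), 0)))  →  cons(0, k(s(0), cons(k(s(cons(a, e)), cons(cons(a, e), 0)), 0)))   [R1 at 2]
2. cons(0, k(s(0), cons(k(s(cons(a, e)), cons(cons(a, e), 0)), 0)))  →  cons(0, k(s(0), cons(cons(a, e), 0)))   [R1 at 2.2.1]
3. cons(0, k(s(0), cons(cons(a, e), 0)))  →  cons(0, 0)   [R1 at 2]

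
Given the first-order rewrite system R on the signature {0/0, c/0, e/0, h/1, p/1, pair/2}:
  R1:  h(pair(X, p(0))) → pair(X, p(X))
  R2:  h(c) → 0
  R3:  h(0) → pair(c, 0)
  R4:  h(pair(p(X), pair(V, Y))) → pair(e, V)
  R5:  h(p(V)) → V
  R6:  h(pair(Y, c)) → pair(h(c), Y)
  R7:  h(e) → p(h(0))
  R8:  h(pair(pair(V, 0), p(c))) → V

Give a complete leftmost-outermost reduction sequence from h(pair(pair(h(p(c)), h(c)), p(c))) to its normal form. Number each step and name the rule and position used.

1. h(pair(pair(h(p(c)), h(c)), p(c)))  →  h(pair(pair(c, h(c)), p(c)))   [R5 at 1.1.1]
2. h(pair(pair(c, h(c)), p(c)))  →  h(pair(pair(c, 0), p(c)))   [R2 at 1.1.2]
3. h(pair(pair(c, 0), p(c)))  →  c   [R8 at ε]

c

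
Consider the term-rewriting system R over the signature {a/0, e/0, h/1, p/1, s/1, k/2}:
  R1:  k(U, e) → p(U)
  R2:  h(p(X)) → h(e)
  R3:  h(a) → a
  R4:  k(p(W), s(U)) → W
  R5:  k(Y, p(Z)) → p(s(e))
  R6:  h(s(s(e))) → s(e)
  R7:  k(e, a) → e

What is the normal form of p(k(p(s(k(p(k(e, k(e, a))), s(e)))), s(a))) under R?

p(s(p(e)))

1. p(k(p(s(k(p(k(e, k(e, a))), s(e)))), s(a)))  →  p(s(k(p(k(e, k(e, a))), s(e))))   [R4 at 1]
2. p(s(k(p(k(e, k(e, a))), s(e))))  →  p(s(k(e, k(e, a))))   [R4 at 1.1]
3. p(s(k(e, k(e, a))))  →  p(s(k(e, e)))   [R7 at 1.1.2]
4. p(s(k(e, e)))  →  p(s(p(e)))   [R1 at 1.1]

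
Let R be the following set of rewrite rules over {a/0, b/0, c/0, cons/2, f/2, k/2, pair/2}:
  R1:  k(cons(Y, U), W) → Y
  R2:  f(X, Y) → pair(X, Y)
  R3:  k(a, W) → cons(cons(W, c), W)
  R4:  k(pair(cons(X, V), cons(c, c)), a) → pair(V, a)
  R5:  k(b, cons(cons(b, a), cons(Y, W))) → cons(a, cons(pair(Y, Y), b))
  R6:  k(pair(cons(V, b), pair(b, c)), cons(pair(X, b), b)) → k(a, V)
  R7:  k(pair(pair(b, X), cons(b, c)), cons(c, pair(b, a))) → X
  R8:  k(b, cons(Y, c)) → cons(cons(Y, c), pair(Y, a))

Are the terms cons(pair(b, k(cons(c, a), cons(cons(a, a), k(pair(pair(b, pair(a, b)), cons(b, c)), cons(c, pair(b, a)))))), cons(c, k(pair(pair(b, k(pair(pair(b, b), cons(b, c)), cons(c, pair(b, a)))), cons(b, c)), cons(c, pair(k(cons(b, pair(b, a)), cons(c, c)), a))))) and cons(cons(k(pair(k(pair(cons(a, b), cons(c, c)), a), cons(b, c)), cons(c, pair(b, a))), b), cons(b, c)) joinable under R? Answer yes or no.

Reduce t₁ = cons(pair(b, k(cons(c, a), cons(cons(a, a), k(pair(pair(b, pair(a, b)), cons(b, c)), cons(c, pair(b, a)))))), cons(c, k(pair(pair(b, k(pair(pair(b, b), cons(b, c)), cons(c, pair(b, a)))), cons(b, c)), cons(c, pair(k(cons(b, pair(b, a)), cons(c, c)), a))))):
1. cons(pair(b, k(cons(c, a), cons(cons(a, a), k(pair(pair(b, pair(a, b)), cons(b, c)), cons(c, pair(b, a)))))), cons(c, k(pair(pair(b, k(pair(pair(b, b), cons(b, c)), cons(c, pair(b, a)))), cons(b, c)), cons(c, pair(k(cons(b, pair(b, a)), cons(c, c)), a)))))  →  cons(pair(b, c), cons(c, k(pair(pair(b, k(pair(pair(b, b), cons(b, c)), cons(c, pair(b, a)))), cons(b, c)), cons(c, pair(k(cons(b, pair(b, a)), cons(c, c)), a)))))   [R1 at 1.2]
2. cons(pair(b, c), cons(c, k(pair(pair(b, k(pair(pair(b, b), cons(b, c)), cons(c, pair(b, a)))), cons(b, c)), cons(c, pair(k(cons(b, pair(b, a)), cons(c, c)), a)))))  →  cons(pair(b, c), cons(c, k(pair(pair(b, b), cons(b, c)), cons(c, pair(k(cons(b, pair(b, a)), cons(c, c)), a)))))   [R7 at 2.2.1.1.2]
3. cons(pair(b, c), cons(c, k(pair(pair(b, b), cons(b, c)), cons(c, pair(k(cons(b, pair(b, a)), cons(c, c)), a)))))  →  cons(pair(b, c), cons(c, k(pair(pair(b, b), cons(b, c)), cons(c, pair(b, a)))))   [R1 at 2.2.2.2.1]
4. cons(pair(b, c), cons(c, k(pair(pair(b, b), cons(b, c)), cons(c, pair(b, a)))))  →  cons(pair(b, c), cons(c, b))   [R7 at 2.2]

Reduce t₂ = cons(cons(k(pair(k(pair(cons(a, b), cons(c, c)), a), cons(b, c)), cons(c, pair(b, a))), b), cons(b, c)):
1. cons(cons(k(pair(k(pair(cons(a, b), cons(c, c)), a), cons(b, c)), cons(c, pair(b, a))), b), cons(b, c))  →  cons(cons(k(pair(pair(b, a), cons(b, c)), cons(c, pair(b, a))), b), cons(b, c))   [R4 at 1.1.1.1]
2. cons(cons(k(pair(pair(b, a), cons(b, c)), cons(c, pair(b, a))), b), cons(b, c))  →  cons(cons(a, b), cons(b, c))   [R7 at 1.1]

no — NF(t₁) = cons(pair(b, c), cons(c, b)), NF(t₂) = cons(cons(a, b), cons(b, c))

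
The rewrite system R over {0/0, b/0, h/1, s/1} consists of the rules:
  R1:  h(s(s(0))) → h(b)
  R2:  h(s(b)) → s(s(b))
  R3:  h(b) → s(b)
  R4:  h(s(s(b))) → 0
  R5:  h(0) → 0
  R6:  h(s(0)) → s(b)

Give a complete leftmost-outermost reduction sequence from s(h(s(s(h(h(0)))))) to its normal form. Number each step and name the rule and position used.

s(s(b))

1. s(h(s(s(h(h(0))))))  →  s(h(s(s(h(0)))))   [R5 at 1.1.1.1.1]
2. s(h(s(s(h(0)))))  →  s(h(s(s(0))))   [R5 at 1.1.1.1]
3. s(h(s(s(0))))  →  s(h(b))   [R1 at 1]
4. s(h(b))  →  s(s(b))   [R3 at 1]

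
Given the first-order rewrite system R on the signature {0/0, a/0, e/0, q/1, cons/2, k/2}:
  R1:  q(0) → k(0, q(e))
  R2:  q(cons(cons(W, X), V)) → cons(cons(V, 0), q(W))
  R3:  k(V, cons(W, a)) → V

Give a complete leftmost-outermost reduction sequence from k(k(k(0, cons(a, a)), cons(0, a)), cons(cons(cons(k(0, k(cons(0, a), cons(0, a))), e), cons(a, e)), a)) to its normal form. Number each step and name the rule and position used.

1. k(k(k(0, cons(a, a)), cons(0, a)), cons(cons(cons(k(0, k(cons(0, a), cons(0, a))), e), cons(a, e)), a))  →  k(k(0, cons(a, a)), cons(0, a))   [R3 at ε]
2. k(k(0, cons(a, a)), cons(0, a))  →  k(0, cons(a, a))   [R3 at ε]
3. k(0, cons(a, a))  →  0   [R3 at ε]

0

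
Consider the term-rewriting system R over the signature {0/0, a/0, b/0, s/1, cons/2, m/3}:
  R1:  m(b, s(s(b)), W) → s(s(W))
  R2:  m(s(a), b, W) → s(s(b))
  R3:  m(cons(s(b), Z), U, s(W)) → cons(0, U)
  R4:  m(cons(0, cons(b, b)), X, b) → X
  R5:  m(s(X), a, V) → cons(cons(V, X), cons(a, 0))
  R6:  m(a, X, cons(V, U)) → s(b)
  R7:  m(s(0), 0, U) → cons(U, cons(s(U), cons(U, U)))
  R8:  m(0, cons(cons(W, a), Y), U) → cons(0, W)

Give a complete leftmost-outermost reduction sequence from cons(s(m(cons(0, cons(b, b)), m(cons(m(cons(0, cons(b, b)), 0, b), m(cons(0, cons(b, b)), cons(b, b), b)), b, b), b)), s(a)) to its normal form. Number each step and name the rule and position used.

cons(s(b), s(a))

1. cons(s(m(cons(0, cons(b, b)), m(cons(m(cons(0, cons(b, b)), 0, b), m(cons(0, cons(b, b)), cons(b, b), b)), b, b), b)), s(a))  →  cons(s(m(cons(m(cons(0, cons(b, b)), 0, b), m(cons(0, cons(b, b)), cons(b, b), b)), b, b)), s(a))   [R4 at 1.1]
2. cons(s(m(cons(m(cons(0, cons(b, b)), 0, b), m(cons(0, cons(b, b)), cons(b, b), b)), b, b)), s(a))  →  cons(s(m(cons(0, m(cons(0, cons(b, b)), cons(b, b), b)), b, b)), s(a))   [R4 at 1.1.1.1]
3. cons(s(m(cons(0, m(cons(0, cons(b, b)), cons(b, b), b)), b, b)), s(a))  →  cons(s(m(cons(0, cons(b, b)), b, b)), s(a))   [R4 at 1.1.1.2]
4. cons(s(m(cons(0, cons(b, b)), b, b)), s(a))  →  cons(s(b), s(a))   [R4 at 1.1]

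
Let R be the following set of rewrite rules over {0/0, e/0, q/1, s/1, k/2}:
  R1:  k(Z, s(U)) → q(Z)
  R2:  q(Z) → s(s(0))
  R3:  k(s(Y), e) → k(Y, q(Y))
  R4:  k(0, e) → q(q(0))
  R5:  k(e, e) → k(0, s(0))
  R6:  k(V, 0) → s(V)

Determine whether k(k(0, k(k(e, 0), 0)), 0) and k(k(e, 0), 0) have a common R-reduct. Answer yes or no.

Reduce t₁ = k(k(0, k(k(e, 0), 0)), 0):
1. k(k(0, k(k(e, 0), 0)), 0)  →  s(k(0, k(k(e, 0), 0)))   [R6 at ε]
2. s(k(0, k(k(e, 0), 0)))  →  s(k(0, s(k(e, 0))))   [R6 at 1.2]
3. s(k(0, s(k(e, 0))))  →  s(q(0))   [R1 at 1]
4. s(q(0))  →  s(s(s(0)))   [R2 at 1]

Reduce t₂ = k(k(e, 0), 0):
1. k(k(e, 0), 0)  →  s(k(e, 0))   [R6 at ε]
2. s(k(e, 0))  →  s(s(e))   [R6 at 1]

no — NF(t₁) = s(s(s(0))), NF(t₂) = s(s(e))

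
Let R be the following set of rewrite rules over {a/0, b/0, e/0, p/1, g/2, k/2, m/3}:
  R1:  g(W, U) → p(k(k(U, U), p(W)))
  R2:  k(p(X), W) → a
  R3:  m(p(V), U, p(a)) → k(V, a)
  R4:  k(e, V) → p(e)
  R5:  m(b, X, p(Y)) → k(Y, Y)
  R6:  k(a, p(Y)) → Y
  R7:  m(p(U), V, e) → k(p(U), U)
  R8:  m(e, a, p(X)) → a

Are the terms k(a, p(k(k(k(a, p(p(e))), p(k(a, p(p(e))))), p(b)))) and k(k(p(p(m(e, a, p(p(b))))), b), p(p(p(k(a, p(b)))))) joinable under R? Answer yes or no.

no — NF(t₁) = b, NF(t₂) = p(p(b))

Reduce t₁ = k(a, p(k(k(k(a, p(p(e))), p(k(a, p(p(e))))), p(b)))):
1. k(a, p(k(k(k(a, p(p(e))), p(k(a, p(p(e))))), p(b))))  →  k(k(k(a, p(p(e))), p(k(a, p(p(e))))), p(b))   [R6 at ε]
2. k(k(k(a, p(p(e))), p(k(a, p(p(e))))), p(b))  →  k(k(p(e), p(k(a, p(p(e))))), p(b))   [R6 at 1.1]
3. k(k(p(e), p(k(a, p(p(e))))), p(b))  →  k(a, p(b))   [R2 at 1]
4. k(a, p(b))  →  b   [R6 at ε]

Reduce t₂ = k(k(p(p(m(e, a, p(p(b))))), b), p(p(p(k(a, p(b)))))):
1. k(k(p(p(m(e, a, p(p(b))))), b), p(p(p(k(a, p(b))))))  →  k(a, p(p(p(k(a, p(b))))))   [R2 at 1]
2. k(a, p(p(p(k(a, p(b))))))  →  p(p(k(a, p(b))))   [R6 at ε]
3. p(p(k(a, p(b))))  →  p(p(b))   [R6 at 1.1]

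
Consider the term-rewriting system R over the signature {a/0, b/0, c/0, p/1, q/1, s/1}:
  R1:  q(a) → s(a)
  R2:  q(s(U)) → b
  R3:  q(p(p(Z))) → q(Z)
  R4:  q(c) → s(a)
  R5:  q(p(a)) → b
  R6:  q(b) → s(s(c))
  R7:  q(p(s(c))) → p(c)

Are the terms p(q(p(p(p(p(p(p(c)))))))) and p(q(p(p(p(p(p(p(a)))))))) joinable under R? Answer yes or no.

yes — NF(t₁) = p(s(a)), NF(t₂) = p(s(a))

Reduce t₁ = p(q(p(p(p(p(p(p(c)))))))):
1. p(q(p(p(p(p(p(p(c))))))))  →  p(q(p(p(p(p(c))))))   [R3 at 1]
2. p(q(p(p(p(p(c))))))  →  p(q(p(p(c))))   [R3 at 1]
3. p(q(p(p(c))))  →  p(q(c))   [R3 at 1]
4. p(q(c))  →  p(s(a))   [R4 at 1]

Reduce t₂ = p(q(p(p(p(p(p(p(a)))))))):
1. p(q(p(p(p(p(p(p(a))))))))  →  p(q(p(p(p(p(a))))))   [R3 at 1]
2. p(q(p(p(p(p(a))))))  →  p(q(p(p(a))))   [R3 at 1]
3. p(q(p(p(a))))  →  p(q(a))   [R3 at 1]
4. p(q(a))  →  p(s(a))   [R1 at 1]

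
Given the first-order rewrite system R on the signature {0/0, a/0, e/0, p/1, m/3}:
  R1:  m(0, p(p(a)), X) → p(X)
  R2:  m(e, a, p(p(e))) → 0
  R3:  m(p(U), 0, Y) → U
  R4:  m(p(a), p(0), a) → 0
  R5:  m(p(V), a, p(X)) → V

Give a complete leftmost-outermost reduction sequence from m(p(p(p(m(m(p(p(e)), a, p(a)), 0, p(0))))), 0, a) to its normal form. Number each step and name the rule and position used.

1. m(p(p(p(m(m(p(p(e)), a, p(a)), 0, p(0))))), 0, a)  →  p(p(m(m(p(p(e)), a, p(a)), 0, p(0))))   [R3 at ε]
2. p(p(m(m(p(p(e)), a, p(a)), 0, p(0))))  →  p(p(m(p(e), 0, p(0))))   [R5 at 1.1.1]
3. p(p(m(p(e), 0, p(0))))  →  p(p(e))   [R3 at 1.1]

p(p(e))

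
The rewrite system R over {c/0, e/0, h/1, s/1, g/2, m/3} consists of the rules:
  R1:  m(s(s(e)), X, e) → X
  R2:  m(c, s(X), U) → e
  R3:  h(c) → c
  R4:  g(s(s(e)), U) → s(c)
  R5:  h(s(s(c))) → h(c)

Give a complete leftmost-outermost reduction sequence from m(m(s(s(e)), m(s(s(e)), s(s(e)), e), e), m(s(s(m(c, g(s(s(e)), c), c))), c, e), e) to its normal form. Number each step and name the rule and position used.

c

1. m(m(s(s(e)), m(s(s(e)), s(s(e)), e), e), m(s(s(m(c, g(s(s(e)), c), c))), c, e), e)  →  m(m(s(s(e)), s(s(e)), e), m(s(s(m(c, g(s(s(e)), c), c))), c, e), e)   [R1 at 1]
2. m(m(s(s(e)), s(s(e)), e), m(s(s(m(c, g(s(s(e)), c), c))), c, e), e)  →  m(s(s(e)), m(s(s(m(c, g(s(s(e)), c), c))), c, e), e)   [R1 at 1]
3. m(s(s(e)), m(s(s(m(c, g(s(s(e)), c), c))), c, e), e)  →  m(s(s(m(c, g(s(s(e)), c), c))), c, e)   [R1 at ε]
4. m(s(s(m(c, g(s(s(e)), c), c))), c, e)  →  m(s(s(m(c, s(c), c))), c, e)   [R4 at 1.1.1.2]
5. m(s(s(m(c, s(c), c))), c, e)  →  m(s(s(e)), c, e)   [R2 at 1.1.1]
6. m(s(s(e)), c, e)  →  c   [R1 at ε]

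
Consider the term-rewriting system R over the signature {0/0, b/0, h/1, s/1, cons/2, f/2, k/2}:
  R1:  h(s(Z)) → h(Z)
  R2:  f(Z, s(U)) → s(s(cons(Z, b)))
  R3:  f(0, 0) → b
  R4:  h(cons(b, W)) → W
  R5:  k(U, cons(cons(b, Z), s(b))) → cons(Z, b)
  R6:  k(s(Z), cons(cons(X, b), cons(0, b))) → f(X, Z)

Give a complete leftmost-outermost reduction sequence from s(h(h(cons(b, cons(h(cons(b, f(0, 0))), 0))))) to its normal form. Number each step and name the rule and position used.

1. s(h(h(cons(b, cons(h(cons(b, f(0, 0))), 0)))))  →  s(h(cons(h(cons(b, f(0, 0))), 0)))   [R4 at 1.1]
2. s(h(cons(h(cons(b, f(0, 0))), 0)))  →  s(h(cons(f(0, 0), 0)))   [R4 at 1.1.1]
3. s(h(cons(f(0, 0), 0)))  →  s(h(cons(b, 0)))   [R3 at 1.1.1]
4. s(h(cons(b, 0)))  →  s(0)   [R4 at 1]

s(0)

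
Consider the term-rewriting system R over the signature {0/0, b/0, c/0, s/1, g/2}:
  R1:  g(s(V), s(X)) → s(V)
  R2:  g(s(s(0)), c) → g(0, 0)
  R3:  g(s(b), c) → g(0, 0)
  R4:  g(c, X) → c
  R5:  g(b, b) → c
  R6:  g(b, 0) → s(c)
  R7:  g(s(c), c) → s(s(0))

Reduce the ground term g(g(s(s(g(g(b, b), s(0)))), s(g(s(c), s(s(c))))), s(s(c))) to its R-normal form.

1. g(g(s(s(g(g(b, b), s(0)))), s(g(s(c), s(s(c))))), s(s(c)))  →  g(s(s(g(g(b, b), s(0)))), s(s(c)))   [R1 at 1]
2. g(s(s(g(g(b, b), s(0)))), s(s(c)))  →  s(s(g(g(b, b), s(0))))   [R1 at ε]
3. s(s(g(g(b, b), s(0))))  →  s(s(g(c, s(0))))   [R5 at 1.1.1]
4. s(s(g(c, s(0))))  →  s(s(c))   [R4 at 1.1]

s(s(c))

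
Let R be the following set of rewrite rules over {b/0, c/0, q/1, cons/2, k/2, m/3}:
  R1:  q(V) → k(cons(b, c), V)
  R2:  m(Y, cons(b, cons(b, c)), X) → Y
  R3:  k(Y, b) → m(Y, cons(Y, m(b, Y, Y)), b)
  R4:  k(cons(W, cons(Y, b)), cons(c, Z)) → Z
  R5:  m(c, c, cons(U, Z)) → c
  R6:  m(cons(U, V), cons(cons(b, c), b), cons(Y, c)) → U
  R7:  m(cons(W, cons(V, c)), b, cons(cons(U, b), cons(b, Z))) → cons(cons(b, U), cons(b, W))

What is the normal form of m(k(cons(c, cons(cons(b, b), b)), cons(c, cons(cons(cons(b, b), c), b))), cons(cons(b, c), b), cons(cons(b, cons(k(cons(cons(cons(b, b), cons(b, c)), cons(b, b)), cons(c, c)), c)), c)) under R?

cons(cons(b, b), c)

1. m(k(cons(c, cons(cons(b, b), b)), cons(c, cons(cons(cons(b, b), c), b))), cons(cons(b, c), b), cons(cons(b, cons(k(cons(cons(cons(b, b), cons(b, c)), cons(b, b)), cons(c, c)), c)), c))  →  m(cons(cons(cons(b, b), c), b), cons(cons(b, c), b), cons(cons(b, cons(k(cons(cons(cons(b, b), cons(b, c)), cons(b, b)), cons(c, c)), c)), c))   [R4 at 1]
2. m(cons(cons(cons(b, b), c), b), cons(cons(b, c), b), cons(cons(b, cons(k(cons(cons(cons(b, b), cons(b, c)), cons(b, b)), cons(c, c)), c)), c))  →  cons(cons(b, b), c)   [R6 at ε]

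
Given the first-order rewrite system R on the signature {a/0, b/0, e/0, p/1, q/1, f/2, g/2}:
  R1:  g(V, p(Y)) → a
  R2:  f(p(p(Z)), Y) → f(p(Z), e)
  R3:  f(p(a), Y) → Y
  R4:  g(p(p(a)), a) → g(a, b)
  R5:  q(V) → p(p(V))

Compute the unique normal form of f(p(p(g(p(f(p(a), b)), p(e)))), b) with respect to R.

e

1. f(p(p(g(p(f(p(a), b)), p(e)))), b)  →  f(p(g(p(f(p(a), b)), p(e))), e)   [R2 at ε]
2. f(p(g(p(f(p(a), b)), p(e))), e)  →  f(p(a), e)   [R1 at 1.1]
3. f(p(a), e)  →  e   [R3 at ε]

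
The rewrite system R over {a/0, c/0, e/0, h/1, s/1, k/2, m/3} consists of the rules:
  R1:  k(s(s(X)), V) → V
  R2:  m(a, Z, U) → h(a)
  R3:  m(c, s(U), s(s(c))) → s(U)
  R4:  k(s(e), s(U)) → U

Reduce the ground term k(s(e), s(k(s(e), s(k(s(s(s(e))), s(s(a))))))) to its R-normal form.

1. k(s(e), s(k(s(e), s(k(s(s(s(e))), s(s(a)))))))  →  k(s(e), s(k(s(s(s(e))), s(s(a)))))   [R4 at ε]
2. k(s(e), s(k(s(s(s(e))), s(s(a)))))  →  k(s(s(s(e))), s(s(a)))   [R4 at ε]
3. k(s(s(s(e))), s(s(a)))  →  s(s(a))   [R1 at ε]

s(s(a))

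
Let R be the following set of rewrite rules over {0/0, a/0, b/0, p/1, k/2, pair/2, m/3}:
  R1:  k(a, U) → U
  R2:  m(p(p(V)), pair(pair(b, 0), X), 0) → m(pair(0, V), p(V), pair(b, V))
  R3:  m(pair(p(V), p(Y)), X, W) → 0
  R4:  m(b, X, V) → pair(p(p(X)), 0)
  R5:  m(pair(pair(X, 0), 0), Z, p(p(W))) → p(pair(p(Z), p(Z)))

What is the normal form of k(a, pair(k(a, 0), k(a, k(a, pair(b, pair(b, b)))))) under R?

1. k(a, pair(k(a, 0), k(a, k(a, pair(b, pair(b, b))))))  →  pair(k(a, 0), k(a, k(a, pair(b, pair(b, b)))))   [R1 at ε]
2. pair(k(a, 0), k(a, k(a, pair(b, pair(b, b)))))  →  pair(0, k(a, k(a, pair(b, pair(b, b)))))   [R1 at 1]
3. pair(0, k(a, k(a, pair(b, pair(b, b)))))  →  pair(0, k(a, pair(b, pair(b, b))))   [R1 at 2]
4. pair(0, k(a, pair(b, pair(b, b))))  →  pair(0, pair(b, pair(b, b)))   [R1 at 2]

pair(0, pair(b, pair(b, b)))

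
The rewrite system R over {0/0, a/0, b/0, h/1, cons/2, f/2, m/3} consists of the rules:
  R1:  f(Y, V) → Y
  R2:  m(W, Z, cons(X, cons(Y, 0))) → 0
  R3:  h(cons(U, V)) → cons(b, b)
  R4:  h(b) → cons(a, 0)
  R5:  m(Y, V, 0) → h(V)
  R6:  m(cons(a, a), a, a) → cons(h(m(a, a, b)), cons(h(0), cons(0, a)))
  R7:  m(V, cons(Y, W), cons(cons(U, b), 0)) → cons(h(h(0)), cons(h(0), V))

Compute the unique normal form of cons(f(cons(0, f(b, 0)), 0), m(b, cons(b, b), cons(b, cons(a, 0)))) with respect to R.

cons(cons(0, b), 0)

1. cons(f(cons(0, f(b, 0)), 0), m(b, cons(b, b), cons(b, cons(a, 0))))  →  cons(cons(0, f(b, 0)), m(b, cons(b, b), cons(b, cons(a, 0))))   [R1 at 1]
2. cons(cons(0, f(b, 0)), m(b, cons(b, b), cons(b, cons(a, 0))))  →  cons(cons(0, b), m(b, cons(b, b), cons(b, cons(a, 0))))   [R1 at 1.2]
3. cons(cons(0, b), m(b, cons(b, b), cons(b, cons(a, 0))))  →  cons(cons(0, b), 0)   [R2 at 2]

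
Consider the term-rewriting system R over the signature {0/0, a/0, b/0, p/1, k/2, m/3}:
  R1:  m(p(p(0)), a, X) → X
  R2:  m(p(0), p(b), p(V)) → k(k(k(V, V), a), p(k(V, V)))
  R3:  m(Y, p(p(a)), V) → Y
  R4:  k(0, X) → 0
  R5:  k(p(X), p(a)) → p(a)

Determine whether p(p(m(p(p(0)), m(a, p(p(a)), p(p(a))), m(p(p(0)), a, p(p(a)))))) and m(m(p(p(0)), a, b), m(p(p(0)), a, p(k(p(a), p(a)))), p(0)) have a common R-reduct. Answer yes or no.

no — NF(t₁) = p(p(p(p(a)))), NF(t₂) = b

Reduce t₁ = p(p(m(p(p(0)), m(a, p(p(a)), p(p(a))), m(p(p(0)), a, p(p(a)))))):
1. p(p(m(p(p(0)), m(a, p(p(a)), p(p(a))), m(p(p(0)), a, p(p(a))))))  →  p(p(m(p(p(0)), a, m(p(p(0)), a, p(p(a))))))   [R3 at 1.1.2]
2. p(p(m(p(p(0)), a, m(p(p(0)), a, p(p(a))))))  →  p(p(m(p(p(0)), a, p(p(a)))))   [R1 at 1.1]
3. p(p(m(p(p(0)), a, p(p(a)))))  →  p(p(p(p(a))))   [R1 at 1.1]

Reduce t₂ = m(m(p(p(0)), a, b), m(p(p(0)), a, p(k(p(a), p(a)))), p(0)):
1. m(m(p(p(0)), a, b), m(p(p(0)), a, p(k(p(a), p(a)))), p(0))  →  m(b, m(p(p(0)), a, p(k(p(a), p(a)))), p(0))   [R1 at 1]
2. m(b, m(p(p(0)), a, p(k(p(a), p(a)))), p(0))  →  m(b, p(k(p(a), p(a))), p(0))   [R1 at 2]
3. m(b, p(k(p(a), p(a))), p(0))  →  m(b, p(p(a)), p(0))   [R5 at 2.1]
4. m(b, p(p(a)), p(0))  →  b   [R3 at ε]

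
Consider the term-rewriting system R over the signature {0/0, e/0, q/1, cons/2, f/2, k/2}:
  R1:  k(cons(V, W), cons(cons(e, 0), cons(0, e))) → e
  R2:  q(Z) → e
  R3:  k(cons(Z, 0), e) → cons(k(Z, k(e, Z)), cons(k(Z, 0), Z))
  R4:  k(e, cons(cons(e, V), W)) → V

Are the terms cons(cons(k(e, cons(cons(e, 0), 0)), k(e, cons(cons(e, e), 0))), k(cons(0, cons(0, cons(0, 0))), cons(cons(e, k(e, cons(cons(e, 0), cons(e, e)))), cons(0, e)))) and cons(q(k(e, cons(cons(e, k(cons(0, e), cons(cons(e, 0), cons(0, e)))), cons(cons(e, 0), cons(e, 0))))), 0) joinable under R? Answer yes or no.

Reduce t₁ = cons(cons(k(e, cons(cons(e, 0), 0)), k(e, cons(cons(e, e), 0))), k(cons(0, cons(0, cons(0, 0))), cons(cons(e, k(e, cons(cons(e, 0), cons(e, e)))), cons(0, e)))):
1. cons(cons(k(e, cons(cons(e, 0), 0)), k(e, cons(cons(e, e), 0))), k(cons(0, cons(0, cons(0, 0))), cons(cons(e, k(e, cons(cons(e, 0), cons(e, e)))), cons(0, e))))  →  cons(cons(0, k(e, cons(cons(e, e), 0))), k(cons(0, cons(0, cons(0, 0))), cons(cons(e, k(e, cons(cons(e, 0), cons(e, e)))), cons(0, e))))   [R4 at 1.1]
2. cons(cons(0, k(e, cons(cons(e, e), 0))), k(cons(0, cons(0, cons(0, 0))), cons(cons(e, k(e, cons(cons(e, 0), cons(e, e)))), cons(0, e))))  →  cons(cons(0, e), k(cons(0, cons(0, cons(0, 0))), cons(cons(e, k(e, cons(cons(e, 0), cons(e, e)))), cons(0, e))))   [R4 at 1.2]
3. cons(cons(0, e), k(cons(0, cons(0, cons(0, 0))), cons(cons(e, k(e, cons(cons(e, 0), cons(e, e)))), cons(0, e))))  →  cons(cons(0, e), k(cons(0, cons(0, cons(0, 0))), cons(cons(e, 0), cons(0, e))))   [R4 at 2.2.1.2]
4. cons(cons(0, e), k(cons(0, cons(0, cons(0, 0))), cons(cons(e, 0), cons(0, e))))  →  cons(cons(0, e), e)   [R1 at 2]

Reduce t₂ = cons(q(k(e, cons(cons(e, k(cons(0, e), cons(cons(e, 0), cons(0, e)))), cons(cons(e, 0), cons(e, 0))))), 0):
1. cons(q(k(e, cons(cons(e, k(cons(0, e), cons(cons(e, 0), cons(0, e)))), cons(cons(e, 0), cons(e, 0))))), 0)  →  cons(e, 0)   [R2 at 1]

no — NF(t₁) = cons(cons(0, e), e), NF(t₂) = cons(e, 0)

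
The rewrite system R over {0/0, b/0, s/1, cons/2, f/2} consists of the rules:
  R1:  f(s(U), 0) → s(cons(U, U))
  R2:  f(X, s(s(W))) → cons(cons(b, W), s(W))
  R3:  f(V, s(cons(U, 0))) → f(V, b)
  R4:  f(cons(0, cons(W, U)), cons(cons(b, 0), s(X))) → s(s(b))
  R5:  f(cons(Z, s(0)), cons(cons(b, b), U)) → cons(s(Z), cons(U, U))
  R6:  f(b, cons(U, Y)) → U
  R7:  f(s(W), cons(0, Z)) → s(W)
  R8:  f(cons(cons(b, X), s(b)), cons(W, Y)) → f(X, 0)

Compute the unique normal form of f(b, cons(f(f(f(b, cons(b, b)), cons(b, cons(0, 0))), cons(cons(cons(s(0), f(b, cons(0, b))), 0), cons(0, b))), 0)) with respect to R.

cons(cons(s(0), 0), 0)

1. f(b, cons(f(f(f(b, cons(b, b)), cons(b, cons(0, 0))), cons(cons(cons(s(0), f(b, cons(0, b))), 0), cons(0, b))), 0))  →  f(f(f(b, cons(b, b)), cons(b, cons(0, 0))), cons(cons(cons(s(0), f(b, cons(0, b))), 0), cons(0, b)))   [R6 at ε]
2. f(f(f(b, cons(b, b)), cons(b, cons(0, 0))), cons(cons(cons(s(0), f(b, cons(0, b))), 0), cons(0, b)))  →  f(f(b, cons(b, cons(0, 0))), cons(cons(cons(s(0), f(b, cons(0, b))), 0), cons(0, b)))   [R6 at 1.1]
3. f(f(b, cons(b, cons(0, 0))), cons(cons(cons(s(0), f(b, cons(0, b))), 0), cons(0, b)))  →  f(b, cons(cons(cons(s(0), f(b, cons(0, b))), 0), cons(0, b)))   [R6 at 1]
4. f(b, cons(cons(cons(s(0), f(b, cons(0, b))), 0), cons(0, b)))  →  cons(cons(s(0), f(b, cons(0, b))), 0)   [R6 at ε]
5. cons(cons(s(0), f(b, cons(0, b))), 0)  →  cons(cons(s(0), 0), 0)   [R6 at 1.2]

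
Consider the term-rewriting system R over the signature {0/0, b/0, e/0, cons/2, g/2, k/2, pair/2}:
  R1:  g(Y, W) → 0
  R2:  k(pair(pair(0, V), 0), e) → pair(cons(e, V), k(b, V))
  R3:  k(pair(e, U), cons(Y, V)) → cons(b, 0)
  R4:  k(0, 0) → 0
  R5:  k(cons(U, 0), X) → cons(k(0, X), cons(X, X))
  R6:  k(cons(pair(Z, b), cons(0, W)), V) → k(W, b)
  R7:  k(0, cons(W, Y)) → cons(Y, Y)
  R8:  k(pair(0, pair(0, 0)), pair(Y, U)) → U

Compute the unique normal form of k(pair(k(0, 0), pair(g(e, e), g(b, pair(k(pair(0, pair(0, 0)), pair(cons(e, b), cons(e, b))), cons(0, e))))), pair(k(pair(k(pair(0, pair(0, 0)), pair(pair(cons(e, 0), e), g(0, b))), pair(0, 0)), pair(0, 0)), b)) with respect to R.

b

1. k(pair(k(0, 0), pair(g(e, e), g(b, pair(k(pair(0, pair(0, 0)), pair(cons(e, b), cons(e, b))), cons(0, e))))), pair(k(pair(k(pair(0, pair(0, 0)), pair(pair(cons(e, 0), e), g(0, b))), pair(0, 0)), pair(0, 0)), b))  →  k(pair(0, pair(g(e, e), g(b, pair(k(pair(0, pair(0, 0)), pair(cons(e, b), cons(e, b))), cons(0, e))))), pair(k(pair(k(pair(0, pair(0, 0)), pair(pair(cons(e, 0), e), g(0, b))), pair(0, 0)), pair(0, 0)), b))   [R4 at 1.1]
2. k(pair(0, pair(g(e, e), g(b, pair(k(pair(0, pair(0, 0)), pair(cons(e, b), cons(e, b))), cons(0, e))))), pair(k(pair(k(pair(0, pair(0, 0)), pair(pair(cons(e, 0), e), g(0, b))), pair(0, 0)), pair(0, 0)), b))  →  k(pair(0, pair(0, g(b, pair(k(pair(0, pair(0, 0)), pair(cons(e, b), cons(e, b))), cons(0, e))))), pair(k(pair(k(pair(0, pair(0, 0)), pair(pair(cons(e, 0), e), g(0, b))), pair(0, 0)), pair(0, 0)), b))   [R1 at 1.2.1]
3. k(pair(0, pair(0, g(b, pair(k(pair(0, pair(0, 0)), pair(cons(e, b), cons(e, b))), cons(0, e))))), pair(k(pair(k(pair(0, pair(0, 0)), pair(pair(cons(e, 0), e), g(0, b))), pair(0, 0)), pair(0, 0)), b))  →  k(pair(0, pair(0, 0)), pair(k(pair(k(pair(0, pair(0, 0)), pair(pair(cons(e, 0), e), g(0, b))), pair(0, 0)), pair(0, 0)), b))   [R1 at 1.2.2]
4. k(pair(0, pair(0, 0)), pair(k(pair(k(pair(0, pair(0, 0)), pair(pair(cons(e, 0), e), g(0, b))), pair(0, 0)), pair(0, 0)), b))  →  b   [R8 at ε]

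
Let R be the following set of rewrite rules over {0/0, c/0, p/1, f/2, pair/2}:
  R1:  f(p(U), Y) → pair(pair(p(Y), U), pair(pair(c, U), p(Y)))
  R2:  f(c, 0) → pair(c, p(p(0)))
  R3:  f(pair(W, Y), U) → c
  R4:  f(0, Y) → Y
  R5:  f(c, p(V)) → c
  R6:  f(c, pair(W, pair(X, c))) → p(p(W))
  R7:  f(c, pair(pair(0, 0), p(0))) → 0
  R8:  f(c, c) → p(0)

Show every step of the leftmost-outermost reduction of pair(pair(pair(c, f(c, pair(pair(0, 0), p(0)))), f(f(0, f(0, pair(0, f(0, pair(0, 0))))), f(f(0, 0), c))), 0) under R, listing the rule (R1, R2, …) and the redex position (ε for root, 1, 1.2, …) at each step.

1. pair(pair(pair(c, f(c, pair(pair(0, 0), p(0)))), f(f(0, f(0, pair(0, f(0, pair(0, 0))))), f(f(0, 0), c))), 0)  →  pair(pair(pair(c, 0), f(f(0, f(0, pair(0, f(0, pair(0, 0))))), f(f(0, 0), c))), 0)   [R7 at 1.1.2]
2. pair(pair(pair(c, 0), f(f(0, f(0, pair(0, f(0, pair(0, 0))))), f(f(0, 0), c))), 0)  →  pair(pair(pair(c, 0), f(f(0, pair(0, f(0, pair(0, 0)))), f(f(0, 0), c))), 0)   [R4 at 1.2.1]
3. pair(pair(pair(c, 0), f(f(0, pair(0, f(0, pair(0, 0)))), f(f(0, 0), c))), 0)  →  pair(pair(pair(c, 0), f(pair(0, f(0, pair(0, 0))), f(f(0, 0), c))), 0)   [R4 at 1.2.1]
4. pair(pair(pair(c, 0), f(pair(0, f(0, pair(0, 0))), f(f(0, 0), c))), 0)  →  pair(pair(pair(c, 0), c), 0)   [R3 at 1.2]

pair(pair(pair(c, 0), c), 0)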